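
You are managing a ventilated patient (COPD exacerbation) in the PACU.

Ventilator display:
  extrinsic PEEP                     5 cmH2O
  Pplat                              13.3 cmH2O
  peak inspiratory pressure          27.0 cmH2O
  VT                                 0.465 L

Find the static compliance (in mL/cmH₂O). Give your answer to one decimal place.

Cstat = Vt / (Pplat − PEEP) = 465 / (13.3 − 5) = 465 / 8.3 = 56.024 mL/cmH2O.

56.0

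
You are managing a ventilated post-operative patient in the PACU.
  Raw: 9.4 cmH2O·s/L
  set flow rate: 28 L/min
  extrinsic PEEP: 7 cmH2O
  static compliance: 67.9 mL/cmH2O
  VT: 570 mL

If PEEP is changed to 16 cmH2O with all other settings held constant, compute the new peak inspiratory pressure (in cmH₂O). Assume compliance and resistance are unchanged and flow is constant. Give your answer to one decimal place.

28.8

Flow: 28 L/min ÷ 60 = 0.4667 L/s.
PIP = Vt/C + R·V̇ + PEEP (constant-flow equation of motion).
Only the baseline term changes: ΔPIP = ΔPEEP = 16 − 7 = 9.0 cmH2O.
Original PIP = 570/67.9 + 9.4×0.4667 + 7 = 19.782 cmH2O; new PIP = 19.782 + (9.0) = 28.782 cmH2O.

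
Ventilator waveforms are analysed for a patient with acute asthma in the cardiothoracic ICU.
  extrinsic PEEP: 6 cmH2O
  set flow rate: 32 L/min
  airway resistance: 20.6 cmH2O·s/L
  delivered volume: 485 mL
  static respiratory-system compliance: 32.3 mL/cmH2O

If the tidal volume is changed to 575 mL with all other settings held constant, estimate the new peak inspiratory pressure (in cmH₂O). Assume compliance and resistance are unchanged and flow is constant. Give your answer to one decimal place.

34.8

Flow: 32 L/min ÷ 60 = 0.5333 L/s.
PIP = Vt/C + R·V̇ + PEEP (constant-flow equation of motion).
Only the elastic term changes: ΔPIP = ΔVt / C = (575 − 485) / 32.3 = 2.786 cmH2O.
Original PIP = 485/32.3 + 20.6×0.5333 + 6 = 32.001 cmH2O; new PIP = 32.001 + (2.786) = 34.787 cmH2O.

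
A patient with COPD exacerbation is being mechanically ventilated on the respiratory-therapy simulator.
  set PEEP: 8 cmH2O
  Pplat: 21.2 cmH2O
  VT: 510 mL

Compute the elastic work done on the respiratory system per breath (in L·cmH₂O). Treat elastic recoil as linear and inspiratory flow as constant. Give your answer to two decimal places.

3.37

Elastic work ≈ ½ × (Pplat − PEEP) × Vt = 0.5 × (21.2 − 8) × 0.510 L = 0.5 × 13.2 × 0.510 = 3.366 L·cmH2O.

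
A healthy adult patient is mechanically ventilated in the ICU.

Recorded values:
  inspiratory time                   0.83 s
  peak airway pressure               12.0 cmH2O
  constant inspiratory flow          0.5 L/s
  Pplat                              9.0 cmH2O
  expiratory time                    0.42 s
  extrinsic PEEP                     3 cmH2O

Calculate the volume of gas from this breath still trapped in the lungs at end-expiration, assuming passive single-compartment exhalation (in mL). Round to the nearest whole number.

151

Vt = flow × Ti = 0.5 L/s × 0.83 s × 1000 mL/L = 415.0 mL.
R = (PIP − Pplat)/V̇ = (12.0 − 9.0) / 0.5 = 3.0/0.5 = 6.0 cmH2O·s/L.
C = Vt/(Pplat − PEEP) = 415.0 / (9.0 − 3) = 415.0/6.0 = 69.167 mL/cmH2O.
τ = R × C = 6.0 × 0.06917 L/cmH2O = 0.415 s.
Fraction remaining = e^(−Te/τ) = e^(−0.42/0.415) = 0.3635.
Trapped volume = 415.0 × 0.3635 = 150.85 mL.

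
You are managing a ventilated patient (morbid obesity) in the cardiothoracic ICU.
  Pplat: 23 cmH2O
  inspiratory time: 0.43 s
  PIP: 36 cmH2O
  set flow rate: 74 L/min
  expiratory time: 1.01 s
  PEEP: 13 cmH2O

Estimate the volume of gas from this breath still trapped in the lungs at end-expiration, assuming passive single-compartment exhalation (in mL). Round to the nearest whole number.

Flow: 74 L/min ÷ 60 = 1.2333 L/s.
Vt = flow × Ti = 1.2333 L/s × 0.43 s × 1000 mL/L = 530.32 mL.
R = (PIP − Pplat)/V̇ = (36 − 23) / 1.2333 = 13.0/1.2333 = 10.541 cmH2O·s/L.
C = Vt/(Pplat − PEEP) = 530.32 / (23 − 13) = 530.32/10.0 = 53.032 mL/cmH2O.
τ = R × C = 10.541 × 0.05303 L/cmH2O = 0.559 s.
Fraction remaining = e^(−Te/τ) = e^(−1.01/0.559) = 0.1642.
Trapped volume = 530.32 × 0.1642 = 87.079 mL.

87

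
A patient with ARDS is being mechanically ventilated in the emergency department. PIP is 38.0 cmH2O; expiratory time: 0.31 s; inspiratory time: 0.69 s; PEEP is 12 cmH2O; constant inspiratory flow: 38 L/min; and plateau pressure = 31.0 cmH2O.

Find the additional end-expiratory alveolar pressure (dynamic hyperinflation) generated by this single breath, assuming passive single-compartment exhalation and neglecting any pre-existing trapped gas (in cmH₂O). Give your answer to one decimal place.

Flow: 38 L/min ÷ 60 = 0.6333 L/s.
Vt = flow × Ti = 0.6333 L/s × 0.69 s × 1000 mL/L = 436.98 mL.
R = (PIP − Pplat)/V̇ = (38.0 − 31.0) / 0.6333 = 7.0/0.6333 = 11.053 cmH2O·s/L.
C = Vt/(Pplat − PEEP) = 436.98 / (31.0 − 12) = 436.98/19.0 = 22.999 mL/cmH2O.
τ = R × C = 11.053 × 0.023 L/cmH2O = 0.2542 s.
Fraction remaining = e^(−Te/τ) = e^(−0.31/0.2542) = 0.2954; trapped volume = 436.98 × 0.2954 = 129.08 mL.
Additional alveolar pressure from trapping ≈ V_trapped / C = 129.08 / 22.999 = 5.612 cmH2O.

5.6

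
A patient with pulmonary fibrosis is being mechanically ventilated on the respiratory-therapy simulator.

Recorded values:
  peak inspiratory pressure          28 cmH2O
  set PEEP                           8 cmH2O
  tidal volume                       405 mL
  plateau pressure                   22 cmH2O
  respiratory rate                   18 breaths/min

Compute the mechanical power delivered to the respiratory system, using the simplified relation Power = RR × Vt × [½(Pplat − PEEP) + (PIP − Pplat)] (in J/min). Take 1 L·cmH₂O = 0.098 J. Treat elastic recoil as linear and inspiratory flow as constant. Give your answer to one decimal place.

9.3

Per-breath work = Vt × [½(Pplat−PEEP) + (PIP−Pplat)] = 0.405 × [0.5×14.0 + 6.0] = 0.405 × 13.0 = 5.265 L·cmH2O.
Power = 18 × 5.265 = 94.77 L·cmH2O/min.
× 0.098 J/(L·cmH2O) → 9.287 J/min.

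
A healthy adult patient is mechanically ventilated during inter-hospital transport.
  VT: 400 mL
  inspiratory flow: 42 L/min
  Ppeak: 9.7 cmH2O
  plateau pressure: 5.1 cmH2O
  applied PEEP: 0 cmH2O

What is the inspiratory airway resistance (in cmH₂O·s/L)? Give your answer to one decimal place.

6.6

Flow: 42 L/min ÷ 60 = 0.7 L/s.
Raw = (PIP − Pplat) / flow = (9.7 − 5.1) / 0.7 = 4.6 / 0.7 = 6.571 cmH2O·s/L.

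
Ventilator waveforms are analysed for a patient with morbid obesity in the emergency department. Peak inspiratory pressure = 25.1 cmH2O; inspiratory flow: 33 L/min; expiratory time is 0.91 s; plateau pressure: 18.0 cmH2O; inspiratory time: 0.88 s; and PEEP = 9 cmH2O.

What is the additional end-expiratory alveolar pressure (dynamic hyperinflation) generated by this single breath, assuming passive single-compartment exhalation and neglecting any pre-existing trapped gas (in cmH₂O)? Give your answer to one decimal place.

2.4

Flow: 33 L/min ÷ 60 = 0.55 L/s.
Vt = flow × Ti = 0.55 L/s × 0.88 s × 1000 mL/L = 484.0 mL.
R = (PIP − Pplat)/V̇ = (25.1 − 18.0) / 0.55 = 7.1/0.55 = 12.909 cmH2O·s/L.
C = Vt/(Pplat − PEEP) = 484.0 / (18.0 − 9) = 484.0/9.0 = 53.778 mL/cmH2O.
τ = R × C = 12.909 × 0.05378 L/cmH2O = 0.6942 s.
Fraction remaining = e^(−Te/τ) = e^(−0.91/0.6942) = 0.2696; trapped volume = 484.0 × 0.2696 = 130.49 mL.
Additional alveolar pressure from trapping ≈ V_trapped / C = 130.49 / 53.778 = 2.426 cmH2O.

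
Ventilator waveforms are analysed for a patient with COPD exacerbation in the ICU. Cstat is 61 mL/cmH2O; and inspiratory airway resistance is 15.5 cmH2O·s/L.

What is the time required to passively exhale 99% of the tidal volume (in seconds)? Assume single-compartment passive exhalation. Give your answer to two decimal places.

4.35

τ = R × C = 15.5 × 61 mL/cmH2O = 15.5 × 0.061 L/cmH2O = 0.9455 s.
Exhaled fraction f = 1 − e^(−t/τ) → t = −τ·ln(1 − f) = −0.9455·ln(0.01) = 4.354 s.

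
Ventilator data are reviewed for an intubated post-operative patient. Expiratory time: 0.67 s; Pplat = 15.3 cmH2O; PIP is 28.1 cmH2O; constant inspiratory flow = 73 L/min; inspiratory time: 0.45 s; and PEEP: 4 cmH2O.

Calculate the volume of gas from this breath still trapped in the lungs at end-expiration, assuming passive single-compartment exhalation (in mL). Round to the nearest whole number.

147

Flow: 73 L/min ÷ 60 = 1.2167 L/s.
Vt = flow × Ti = 1.2167 L/s × 0.45 s × 1000 mL/L = 547.52 mL.
R = (PIP − Pplat)/V̇ = (28.1 − 15.3) / 1.2167 = 12.8/1.2167 = 10.52 cmH2O·s/L.
C = Vt/(Pplat − PEEP) = 547.52 / (15.3 − 4) = 547.52/11.3 = 48.453 mL/cmH2O.
τ = R × C = 10.52 × 0.04845 L/cmH2O = 0.5097 s.
Fraction remaining = e^(−Te/τ) = e^(−0.67/0.5097) = 0.2686.
Trapped volume = 547.52 × 0.2686 = 147.06 mL.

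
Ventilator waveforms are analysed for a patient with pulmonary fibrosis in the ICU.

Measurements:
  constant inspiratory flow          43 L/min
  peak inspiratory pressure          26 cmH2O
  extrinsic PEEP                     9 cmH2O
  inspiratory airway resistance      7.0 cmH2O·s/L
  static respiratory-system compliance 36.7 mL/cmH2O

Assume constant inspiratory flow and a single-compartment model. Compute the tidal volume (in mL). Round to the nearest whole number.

Flow: 43 L/min ÷ 60 = 0.7167 L/s.
Equation of motion (constant flow): PIP = Vt/C + R·V̇ + PEEP.
Vt/C = PIP − R·V̇ − PEEP = 26 − 5.017 − 9 = 11.983 cmH2O.
Vt = C × 11.983 = 36.7 × 11.983 = 439.78 mL.

440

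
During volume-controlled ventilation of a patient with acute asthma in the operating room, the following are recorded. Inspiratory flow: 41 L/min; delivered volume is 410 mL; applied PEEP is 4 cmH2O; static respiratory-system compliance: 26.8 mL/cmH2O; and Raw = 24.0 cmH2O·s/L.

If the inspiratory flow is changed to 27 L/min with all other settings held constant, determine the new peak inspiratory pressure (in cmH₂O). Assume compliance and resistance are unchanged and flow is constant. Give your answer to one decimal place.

30.1

Flow: 41 L/min ÷ 60 = 0.6833 L/s.
New flow: 27 L/min ÷ 60 = 0.45 L/s.
PIP = Vt/C + R·V̇ + PEEP (constant-flow equation of motion).
Only the resistive term changes: ΔPIP = R × ΔV̇ = 24.0 × (0.45 − 0.6833) = 24.0 × -0.2333 = -5.599 cmH2O.
Original PIP = 410/26.8 + 24.0×0.6833 + 4 = 35.698 cmH2O; new PIP = 35.698 + (-5.599) = 30.099 cmH2O.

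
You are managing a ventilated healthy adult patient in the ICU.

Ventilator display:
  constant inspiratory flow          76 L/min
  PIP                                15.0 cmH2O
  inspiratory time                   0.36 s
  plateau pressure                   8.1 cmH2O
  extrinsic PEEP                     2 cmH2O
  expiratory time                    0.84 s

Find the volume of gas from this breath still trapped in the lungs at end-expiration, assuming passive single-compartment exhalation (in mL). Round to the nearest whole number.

58

Flow: 76 L/min ÷ 60 = 1.2667 L/s.
Vt = flow × Ti = 1.2667 L/s × 0.36 s × 1000 mL/L = 456.01 mL.
R = (PIP − Pplat)/V̇ = (15.0 − 8.1) / 1.2667 = 6.9/1.2667 = 5.447 cmH2O·s/L.
C = Vt/(Pplat − PEEP) = 456.01 / (8.1 − 2) = 456.01/6.1 = 74.756 mL/cmH2O.
τ = R × C = 5.447 × 0.07476 L/cmH2O = 0.4072 s.
Fraction remaining = e^(−Te/τ) = e^(−0.84/0.4072) = 0.1271.
Trapped volume = 456.01 × 0.1271 = 57.959 mL.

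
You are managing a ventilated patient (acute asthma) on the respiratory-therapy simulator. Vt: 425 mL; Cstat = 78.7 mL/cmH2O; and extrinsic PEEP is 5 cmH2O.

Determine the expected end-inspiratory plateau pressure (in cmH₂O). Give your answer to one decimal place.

Pplat = PEEP + Vt / Cstat = 5 + 425 / 78.7 = 5 + 5.4 = 10.4 cmH2O.

10.4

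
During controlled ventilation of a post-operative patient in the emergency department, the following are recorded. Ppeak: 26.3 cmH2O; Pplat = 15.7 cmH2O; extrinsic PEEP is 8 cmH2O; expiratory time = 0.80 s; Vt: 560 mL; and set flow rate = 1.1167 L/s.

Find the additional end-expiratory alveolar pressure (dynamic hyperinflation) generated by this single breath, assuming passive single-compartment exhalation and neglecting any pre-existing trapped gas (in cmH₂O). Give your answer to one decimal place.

R = (PIP − Pplat)/V̇ = (26.3 − 15.7) / 1.1167 = 10.6/1.1167 = 9.492 cmH2O·s/L.
C = Vt/(Pplat − PEEP) = 560.0 / (15.7 − 8) = 560.0/7.7 = 72.727 mL/cmH2O.
τ = R × C = 9.492 × 0.07273 L/cmH2O = 0.6904 s.
Fraction remaining = e^(−Te/τ) = e^(−0.80/0.6904) = 0.3139; trapped volume = 560.0 × 0.3139 = 175.78 mL.
Additional alveolar pressure from trapping ≈ V_trapped / C = 175.78 / 72.727 = 2.417 cmH2O.

2.4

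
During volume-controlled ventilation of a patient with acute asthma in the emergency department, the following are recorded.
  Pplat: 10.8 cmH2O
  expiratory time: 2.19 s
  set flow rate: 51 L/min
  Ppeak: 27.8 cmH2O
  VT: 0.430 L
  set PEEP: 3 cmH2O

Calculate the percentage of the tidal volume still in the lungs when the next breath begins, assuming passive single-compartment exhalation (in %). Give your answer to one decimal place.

Flow: 51 L/min ÷ 60 = 0.85 L/s.
R = (PIP − Pplat)/V̇ = (27.8 − 10.8) / 0.85 = 17.0/0.85 = 20.0 cmH2O·s/L.
C = Vt/(Pplat − PEEP) = 430.0 / (10.8 − 3) = 430.0/7.8 = 55.128 mL/cmH2O.
τ = R × C = 20.0 × 0.05513 L/cmH2O = 1.103 s.
Fraction remaining at end-expiration = e^(−Te/τ) = e^(−2.19/1.103) = 0.1373 → 13.73%.

13.7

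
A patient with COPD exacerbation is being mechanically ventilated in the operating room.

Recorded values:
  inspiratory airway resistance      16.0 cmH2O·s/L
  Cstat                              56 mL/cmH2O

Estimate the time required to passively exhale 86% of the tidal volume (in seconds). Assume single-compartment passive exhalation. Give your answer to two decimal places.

1.76

τ = R × C = 16.0 × 56 mL/cmH2O = 16.0 × 0.056 L/cmH2O = 0.896 s.
Exhaled fraction f = 1 − e^(−t/τ) → t = −τ·ln(1 − f) = −0.896·ln(0.14) = 1.762 s.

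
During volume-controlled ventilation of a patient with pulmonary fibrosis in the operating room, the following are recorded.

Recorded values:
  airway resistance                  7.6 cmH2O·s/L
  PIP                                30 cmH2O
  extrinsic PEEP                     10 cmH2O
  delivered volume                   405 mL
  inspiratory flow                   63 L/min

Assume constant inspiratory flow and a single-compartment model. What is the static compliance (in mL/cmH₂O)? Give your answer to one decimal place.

33.7

Flow: 63 L/min ÷ 60 = 1.05 L/s.
Equation of motion (constant flow): PIP = Vt/C + R·V̇ + PEEP.
Vt/C = PIP − R·V̇ − PEEP = 30 − 7.6×1.05 − 10 = 30 − 7.98 − 10 = 12.02 cmH2O.
C = Vt / 12.02 = 405 / 12.02 = 33.694 mL/cmH2O.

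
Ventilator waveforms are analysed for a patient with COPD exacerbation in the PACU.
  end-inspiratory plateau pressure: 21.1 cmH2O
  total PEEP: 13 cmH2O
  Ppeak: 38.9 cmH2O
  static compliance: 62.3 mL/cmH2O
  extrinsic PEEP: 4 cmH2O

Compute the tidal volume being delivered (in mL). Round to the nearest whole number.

End-expiratory occlusion gives total PEEP = 13 cmH2O (intrinsic PEEP = 13 − 4 = 9). Use total PEEP for the elastic gradient.
Vt = Cstat × (Pplat − PEEPtotal) = 62.3 × (21.1 − 13) = 62.3 × 8.1 = 504.63 mL.

505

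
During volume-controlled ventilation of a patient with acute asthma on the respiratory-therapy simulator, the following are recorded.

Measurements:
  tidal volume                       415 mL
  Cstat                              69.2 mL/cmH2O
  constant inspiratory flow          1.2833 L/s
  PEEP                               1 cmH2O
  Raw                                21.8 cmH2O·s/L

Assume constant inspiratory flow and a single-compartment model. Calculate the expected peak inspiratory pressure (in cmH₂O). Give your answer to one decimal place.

Equation of motion (constant flow): PIP = Vt/C + R·V̇ + PEEP.
PIP = 415/69.2 + 21.8×1.2833 + 1 = 5.997 + 27.976 + 1 = 34.973 cmH2O.

35.0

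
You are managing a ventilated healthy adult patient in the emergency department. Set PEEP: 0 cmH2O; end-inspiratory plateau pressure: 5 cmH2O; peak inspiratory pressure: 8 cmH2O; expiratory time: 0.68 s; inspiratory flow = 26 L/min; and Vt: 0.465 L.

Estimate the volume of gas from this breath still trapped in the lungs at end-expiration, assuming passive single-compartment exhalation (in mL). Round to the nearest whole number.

162

Flow: 26 L/min ÷ 60 = 0.4333 L/s.
R = (PIP − Pplat)/V̇ = (8 − 5) / 0.4333 = 3.0/0.4333 = 6.924 cmH2O·s/L.
C = Vt/(Pplat − PEEP) = 465.0 / (5 − 0) = 465.0/5.0 = 93.0 mL/cmH2O.
τ = R × C = 6.924 × 0.093 L/cmH2O = 0.6439 s.
Fraction remaining = e^(−Te/τ) = e^(−0.68/0.6439) = 0.3478.
Trapped volume = 465.0 × 0.3478 = 161.73 mL.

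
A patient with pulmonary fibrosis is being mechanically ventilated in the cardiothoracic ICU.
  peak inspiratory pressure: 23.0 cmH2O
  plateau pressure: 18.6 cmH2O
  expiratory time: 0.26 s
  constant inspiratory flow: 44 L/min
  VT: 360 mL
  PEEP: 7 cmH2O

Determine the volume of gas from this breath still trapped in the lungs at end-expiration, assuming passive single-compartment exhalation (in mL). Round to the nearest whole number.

89

Flow: 44 L/min ÷ 60 = 0.7333 L/s.
R = (PIP − Pplat)/V̇ = (23.0 − 18.6) / 0.7333 = 4.4/0.7333 = 6.0 cmH2O·s/L.
C = Vt/(Pplat − PEEP) = 360.0 / (18.6 − 7) = 360.0/11.6 = 31.034 mL/cmH2O.
τ = R × C = 6.0 × 0.03103 L/cmH2O = 0.1862 s.
Fraction remaining = e^(−Te/τ) = e^(−0.26/0.1862) = 0.2475.
Trapped volume = 360.0 × 0.2475 = 89.1 mL.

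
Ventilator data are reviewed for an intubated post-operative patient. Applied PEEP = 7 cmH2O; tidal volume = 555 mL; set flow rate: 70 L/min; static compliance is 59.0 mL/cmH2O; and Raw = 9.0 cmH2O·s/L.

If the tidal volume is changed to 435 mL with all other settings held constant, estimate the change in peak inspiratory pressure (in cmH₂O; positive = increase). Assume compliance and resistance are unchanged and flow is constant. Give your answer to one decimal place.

PIP = Vt/C + R·V̇ + PEEP (constant-flow equation of motion).
Only the elastic term changes: ΔPIP = ΔVt / C = (435 − 555) / 59.0 = -2.034 cmH2O.

-2.0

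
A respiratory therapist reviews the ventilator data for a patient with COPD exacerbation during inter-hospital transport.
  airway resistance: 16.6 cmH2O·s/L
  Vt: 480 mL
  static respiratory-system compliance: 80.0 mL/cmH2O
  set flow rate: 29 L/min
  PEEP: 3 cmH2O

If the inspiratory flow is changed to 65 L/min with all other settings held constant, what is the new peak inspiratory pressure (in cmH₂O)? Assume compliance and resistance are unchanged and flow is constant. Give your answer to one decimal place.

Flow: 29 L/min ÷ 60 = 0.4833 L/s.
New flow: 65 L/min ÷ 60 = 1.0833 L/s.
PIP = Vt/C + R·V̇ + PEEP (constant-flow equation of motion).
Only the resistive term changes: ΔPIP = R × ΔV̇ = 16.6 × (1.0833 − 0.4833) = 16.6 × 0.6 = 9.96 cmH2O.
Original PIP = 480/80.0 + 16.6×0.4833 + 3 = 17.023 cmH2O; new PIP = 17.023 + (9.96) = 26.983 cmH2O.

27.0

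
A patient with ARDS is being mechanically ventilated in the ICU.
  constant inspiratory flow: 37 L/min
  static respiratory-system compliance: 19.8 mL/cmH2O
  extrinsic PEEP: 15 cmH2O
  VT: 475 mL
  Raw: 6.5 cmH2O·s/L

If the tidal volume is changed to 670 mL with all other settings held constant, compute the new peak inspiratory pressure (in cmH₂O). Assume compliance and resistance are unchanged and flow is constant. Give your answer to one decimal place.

Flow: 37 L/min ÷ 60 = 0.6167 L/s.
PIP = Vt/C + R·V̇ + PEEP (constant-flow equation of motion).
Only the elastic term changes: ΔPIP = ΔVt / C = (670 − 475) / 19.8 = 9.848 cmH2O.
Original PIP = 475/19.8 + 6.5×0.6167 + 15 = 42.998 cmH2O; new PIP = 42.998 + (9.848) = 52.846 cmH2O.

52.8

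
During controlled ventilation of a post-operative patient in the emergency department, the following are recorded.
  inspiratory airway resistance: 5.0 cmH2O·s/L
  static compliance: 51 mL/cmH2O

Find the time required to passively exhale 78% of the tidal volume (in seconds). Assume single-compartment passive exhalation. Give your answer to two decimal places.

0.39

τ = R × C = 5.0 × 51 mL/cmH2O = 5.0 × 0.051 L/cmH2O = 0.255 s.
Exhaled fraction f = 1 − e^(−t/τ) → t = −τ·ln(1 − f) = −0.255·ln(0.22) = 0.3861 s.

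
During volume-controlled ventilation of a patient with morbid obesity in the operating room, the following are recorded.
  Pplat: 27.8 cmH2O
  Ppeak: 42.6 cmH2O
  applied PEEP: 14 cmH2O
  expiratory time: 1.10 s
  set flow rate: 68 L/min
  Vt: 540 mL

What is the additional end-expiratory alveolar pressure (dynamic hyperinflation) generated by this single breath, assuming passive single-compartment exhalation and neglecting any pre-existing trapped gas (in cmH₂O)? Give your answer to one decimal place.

Flow: 68 L/min ÷ 60 = 1.1333 L/s.
R = (PIP − Pplat)/V̇ = (42.6 − 27.8) / 1.1333 = 14.8/1.1333 = 13.059 cmH2O·s/L.
C = Vt/(Pplat − PEEP) = 540.0 / (27.8 − 14) = 540.0/13.8 = 39.13 mL/cmH2O.
τ = R × C = 13.059 × 0.03913 L/cmH2O = 0.511 s.
Fraction remaining = e^(−Te/τ) = e^(−1.10/0.511) = 0.1162; trapped volume = 540.0 × 0.1162 = 62.748 mL.
Additional alveolar pressure from trapping ≈ V_trapped / C = 62.748 / 39.13 = 1.604 cmH2O.

1.6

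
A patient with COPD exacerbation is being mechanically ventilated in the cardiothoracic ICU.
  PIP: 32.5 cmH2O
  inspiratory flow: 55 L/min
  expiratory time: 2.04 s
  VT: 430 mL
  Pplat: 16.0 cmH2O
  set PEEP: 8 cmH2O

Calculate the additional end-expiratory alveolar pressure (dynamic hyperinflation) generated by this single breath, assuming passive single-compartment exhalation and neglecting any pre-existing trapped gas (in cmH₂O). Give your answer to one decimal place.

Flow: 55 L/min ÷ 60 = 0.9167 L/s.
R = (PIP − Pplat)/V̇ = (32.5 − 16.0) / 0.9167 = 16.5/0.9167 = 17.999 cmH2O·s/L.
C = Vt/(Pplat − PEEP) = 430.0 / (16.0 − 8) = 430.0/8.0 = 53.75 mL/cmH2O.
τ = R × C = 17.999 × 0.05375 L/cmH2O = 0.9674 s.
Fraction remaining = e^(−Te/τ) = e^(−2.04/0.9674) = 0.1214; trapped volume = 430.0 × 0.1214 = 52.202 mL.
Additional alveolar pressure from trapping ≈ V_trapped / C = 52.202 / 53.75 = 0.9712 cmH2O.

1.0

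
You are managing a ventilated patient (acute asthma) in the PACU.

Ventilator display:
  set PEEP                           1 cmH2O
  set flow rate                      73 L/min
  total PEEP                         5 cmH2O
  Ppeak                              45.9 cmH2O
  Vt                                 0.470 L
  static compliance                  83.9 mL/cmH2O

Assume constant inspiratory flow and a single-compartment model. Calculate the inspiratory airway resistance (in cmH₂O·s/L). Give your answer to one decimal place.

29.0

Flow: 73 L/min ÷ 60 = 1.2167 L/s.
Total PEEP = 5 cmH2O (set 1 + intrinsic 4); this is the baseline alveolar pressure.
Equation of motion (constant flow): PIP = Vt/C + R·V̇ + PEEP.
R·V̇ = PIP − Vt/C − PEEP = 45.9 − 470/83.9 − 5 = 45.9 − 5.602 − 5 = 35.298 cmH2O.
R = 35.298 / 1.2167 = 29.011 cmH2O·s/L.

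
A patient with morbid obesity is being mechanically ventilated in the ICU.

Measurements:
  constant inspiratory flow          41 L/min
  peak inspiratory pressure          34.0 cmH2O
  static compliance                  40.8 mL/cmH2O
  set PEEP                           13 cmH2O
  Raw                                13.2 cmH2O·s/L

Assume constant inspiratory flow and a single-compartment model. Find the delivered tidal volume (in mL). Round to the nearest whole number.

489

Flow: 41 L/min ÷ 60 = 0.6833 L/s.
Equation of motion (constant flow): PIP = Vt/C + R·V̇ + PEEP.
Vt/C = PIP − R·V̇ − PEEP = 34.0 − 9.02 − 13 = 11.98 cmH2O.
Vt = C × 11.98 = 40.8 × 11.98 = 488.78 mL.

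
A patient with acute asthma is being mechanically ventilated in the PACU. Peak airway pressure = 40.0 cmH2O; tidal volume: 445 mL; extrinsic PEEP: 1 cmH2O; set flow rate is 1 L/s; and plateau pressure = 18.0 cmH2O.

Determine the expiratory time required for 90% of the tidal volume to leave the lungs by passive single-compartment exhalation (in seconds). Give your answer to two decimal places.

R = (PIP − Pplat)/V̇ = (40.0 − 18.0) / 1 = 22.0/1 = 22.0 cmH2O·s/L.
C = Vt/(Pplat − PEEP) = 445.0 / (18.0 − 1) = 445.0/17.0 = 26.176 mL/cmH2O.
τ = R × C = 22.0 × 0.02618 L/cmH2O = 0.576 s.
t = −τ·ln(1 − 0.90) = −0.576·ln(0.1) = 1.326 s.

1.33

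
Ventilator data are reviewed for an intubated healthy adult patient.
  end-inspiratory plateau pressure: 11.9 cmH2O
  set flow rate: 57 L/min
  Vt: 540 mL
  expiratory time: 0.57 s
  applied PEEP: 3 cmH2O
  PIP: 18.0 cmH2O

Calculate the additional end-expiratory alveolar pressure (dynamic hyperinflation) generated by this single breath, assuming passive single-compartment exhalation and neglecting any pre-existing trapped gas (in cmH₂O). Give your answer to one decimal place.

Flow: 57 L/min ÷ 60 = 0.95 L/s.
R = (PIP − Pplat)/V̇ = (18.0 − 11.9) / 0.95 = 6.1/0.95 = 6.421 cmH2O·s/L.
C = Vt/(Pplat − PEEP) = 540.0 / (11.9 − 3) = 540.0/8.9 = 60.674 mL/cmH2O.
τ = R × C = 6.421 × 0.06067 L/cmH2O = 0.3896 s.
Fraction remaining = e^(−Te/τ) = e^(−0.57/0.3896) = 0.2315; trapped volume = 540.0 × 0.2315 = 125.01 mL.
Additional alveolar pressure from trapping ≈ V_trapped / C = 125.01 / 60.674 = 2.06 cmH2O.

2.1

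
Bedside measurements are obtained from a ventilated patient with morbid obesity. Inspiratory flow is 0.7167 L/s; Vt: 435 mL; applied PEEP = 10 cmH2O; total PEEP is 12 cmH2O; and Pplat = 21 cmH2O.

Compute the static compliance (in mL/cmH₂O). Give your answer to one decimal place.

48.3

End-expiratory occlusion gives total PEEP = 12 cmH2O (intrinsic PEEP = 12 − 10 = 2). Use total PEEP for the elastic gradient.
Cstat = Vt / (Pplat − PEEPtotal) = 435 / (21 − 12) = 435 / 9.0 = 48.333 mL/cmH2O.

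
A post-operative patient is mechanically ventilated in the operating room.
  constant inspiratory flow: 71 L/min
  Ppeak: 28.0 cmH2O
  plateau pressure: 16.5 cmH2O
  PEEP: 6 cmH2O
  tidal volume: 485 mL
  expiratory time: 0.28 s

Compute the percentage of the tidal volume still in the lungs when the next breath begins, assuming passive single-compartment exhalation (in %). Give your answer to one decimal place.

53.6

Flow: 71 L/min ÷ 60 = 1.1833 L/s.
R = (PIP − Pplat)/V̇ = (28.0 − 16.5) / 1.1833 = 11.5/1.1833 = 9.719 cmH2O·s/L.
C = Vt/(Pplat − PEEP) = 485.0 / (16.5 − 6) = 485.0/10.5 = 46.19 mL/cmH2O.
τ = R × C = 9.719 × 0.04619 L/cmH2O = 0.4489 s.
Fraction remaining at end-expiration = e^(−Te/τ) = e^(−0.28/0.4489) = 0.5359 → 53.59%.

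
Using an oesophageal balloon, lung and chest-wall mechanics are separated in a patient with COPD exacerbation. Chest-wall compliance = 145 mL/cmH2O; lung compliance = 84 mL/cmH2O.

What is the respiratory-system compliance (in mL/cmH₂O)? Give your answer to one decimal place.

53.2

Lung and chest wall are elastances in series: 1/Crs = 1/CL + 1/Ccw.
1/Crs = 1/84 + 1/145 = 0.0188.
Crs = 53.191 mL/cmH2O.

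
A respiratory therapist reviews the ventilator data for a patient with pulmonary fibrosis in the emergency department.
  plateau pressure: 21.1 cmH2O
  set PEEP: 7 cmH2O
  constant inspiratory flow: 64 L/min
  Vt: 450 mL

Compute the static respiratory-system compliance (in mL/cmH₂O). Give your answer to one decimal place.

Cstat = Vt / (Pplat − PEEP) = 450 / (21.1 − 7) = 450 / 14.1 = 31.915 mL/cmH2O.

31.9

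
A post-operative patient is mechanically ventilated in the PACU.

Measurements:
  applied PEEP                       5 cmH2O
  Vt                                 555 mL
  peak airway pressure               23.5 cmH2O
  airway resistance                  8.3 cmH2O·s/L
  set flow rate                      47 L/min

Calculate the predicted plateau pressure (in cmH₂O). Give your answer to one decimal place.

Flow: 47 L/min ÷ 60 = 0.7833 L/s.
Pplat = PIP − Raw × flow = 23.5 − 8.3 × 0.7833 = 23.5 − 6.501 = 16.999 cmH2O.

17.0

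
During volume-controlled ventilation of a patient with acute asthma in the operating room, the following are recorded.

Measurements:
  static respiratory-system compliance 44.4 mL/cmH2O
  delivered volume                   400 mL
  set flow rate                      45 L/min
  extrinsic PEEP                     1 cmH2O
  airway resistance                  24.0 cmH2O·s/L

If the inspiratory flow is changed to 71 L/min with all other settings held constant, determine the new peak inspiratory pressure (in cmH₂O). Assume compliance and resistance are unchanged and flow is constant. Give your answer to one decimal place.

Flow: 45 L/min ÷ 60 = 0.75 L/s.
New flow: 71 L/min ÷ 60 = 1.1833 L/s.
PIP = Vt/C + R·V̇ + PEEP (constant-flow equation of motion).
Only the resistive term changes: ΔPIP = R × ΔV̇ = 24.0 × (1.1833 − 0.75) = 24.0 × 0.4333 = 10.399 cmH2O.
Original PIP = 400/44.4 + 24.0×0.75 + 1 = 28.009 cmH2O; new PIP = 28.009 + (10.399) = 38.408 cmH2O.

38.4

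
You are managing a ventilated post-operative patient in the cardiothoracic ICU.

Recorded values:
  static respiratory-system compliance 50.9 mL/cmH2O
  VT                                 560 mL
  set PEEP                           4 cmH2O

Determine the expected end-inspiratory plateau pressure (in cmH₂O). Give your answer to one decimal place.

Pplat = PEEP + Vt / Cstat = 4 + 560 / 50.9 = 4 + 11.002 = 15.002 cmH2O.

15.0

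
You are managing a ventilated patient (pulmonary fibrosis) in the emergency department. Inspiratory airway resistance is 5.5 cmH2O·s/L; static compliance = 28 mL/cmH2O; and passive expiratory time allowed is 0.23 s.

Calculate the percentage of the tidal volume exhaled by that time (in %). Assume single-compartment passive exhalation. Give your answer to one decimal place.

τ = R × C = 5.5 × 28 mL/cmH2O = 5.5 × 0.028 L/cmH2O = 0.154 s.
Passive exhalation: V(t)/V₀ = e^(−t/τ) = e^(−0.23/0.154) = 0.2246.
Fraction exhaled = 1 − 0.2246 = 0.7754 → 77.54%.

77.5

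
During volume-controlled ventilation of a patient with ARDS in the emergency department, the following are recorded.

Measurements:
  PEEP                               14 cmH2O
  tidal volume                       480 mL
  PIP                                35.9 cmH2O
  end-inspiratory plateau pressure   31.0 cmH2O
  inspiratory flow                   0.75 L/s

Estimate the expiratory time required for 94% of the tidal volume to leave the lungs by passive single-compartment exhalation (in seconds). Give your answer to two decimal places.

R = (PIP − Pplat)/V̇ = (35.9 − 31.0) / 0.75 = 4.9/0.75 = 6.533 cmH2O·s/L.
C = Vt/(Pplat − PEEP) = 480.0 / (31.0 − 14) = 480.0/17.0 = 28.235 mL/cmH2O.
τ = R × C = 6.533 × 0.02824 L/cmH2O = 0.1845 s.
t = −τ·ln(1 − 0.94) = −0.1845·ln(0.06) = 0.5191 s.

0.52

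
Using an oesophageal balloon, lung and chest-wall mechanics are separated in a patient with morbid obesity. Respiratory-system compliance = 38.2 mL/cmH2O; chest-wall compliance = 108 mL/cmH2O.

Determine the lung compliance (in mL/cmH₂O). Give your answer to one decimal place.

1/CL = 1/Crs − 1/Ccw.
1/CL = 1/38.2 − 1/108 = 0.01692.
CL = 59.102 mL/cmH2O.

59.1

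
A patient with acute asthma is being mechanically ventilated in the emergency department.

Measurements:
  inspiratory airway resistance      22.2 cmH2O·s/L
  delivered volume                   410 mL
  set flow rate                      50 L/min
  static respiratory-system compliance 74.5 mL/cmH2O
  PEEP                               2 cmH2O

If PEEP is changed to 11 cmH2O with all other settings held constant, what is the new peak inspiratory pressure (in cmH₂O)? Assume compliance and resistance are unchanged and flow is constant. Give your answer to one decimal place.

35.0

Flow: 50 L/min ÷ 60 = 0.8333 L/s.
PIP = Vt/C + R·V̇ + PEEP (constant-flow equation of motion).
Only the baseline term changes: ΔPIP = ΔPEEP = 11 − 2 = 9.0 cmH2O.
Original PIP = 410/74.5 + 22.2×0.8333 + 2 = 26.003 cmH2O; new PIP = 26.003 + (9.0) = 35.003 cmH2O.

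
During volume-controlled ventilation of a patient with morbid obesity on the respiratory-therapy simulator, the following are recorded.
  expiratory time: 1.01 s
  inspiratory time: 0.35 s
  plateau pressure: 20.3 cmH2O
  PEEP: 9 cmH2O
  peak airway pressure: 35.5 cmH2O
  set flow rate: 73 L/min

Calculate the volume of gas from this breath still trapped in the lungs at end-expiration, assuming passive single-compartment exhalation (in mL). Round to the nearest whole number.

Flow: 73 L/min ÷ 60 = 1.2167 L/s.
Vt = flow × Ti = 1.2167 L/s × 0.35 s × 1000 mL/L = 425.85 mL.
R = (PIP − Pplat)/V̇ = (35.5 − 20.3) / 1.2167 = 15.2/1.2167 = 12.493 cmH2O·s/L.
C = Vt/(Pplat − PEEP) = 425.85 / (20.3 − 9) = 425.85/11.3 = 37.686 mL/cmH2O.
τ = R × C = 12.493 × 0.03769 L/cmH2O = 0.4709 s.
Fraction remaining = e^(−Te/τ) = e^(−1.01/0.4709) = 0.1171.
Trapped volume = 425.85 × 0.1171 = 49.867 mL.

50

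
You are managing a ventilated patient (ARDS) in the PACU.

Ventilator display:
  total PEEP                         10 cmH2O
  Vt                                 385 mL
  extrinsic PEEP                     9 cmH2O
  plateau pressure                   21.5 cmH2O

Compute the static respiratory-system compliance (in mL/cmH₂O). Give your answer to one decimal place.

33.5

End-expiratory occlusion gives total PEEP = 10 cmH2O (intrinsic PEEP = 10 − 9 = 1). Use total PEEP for the elastic gradient.
Cstat = Vt / (Pplat − PEEPtotal) = 385 / (21.5 − 10) = 385 / 11.5 = 33.478 mL/cmH2O.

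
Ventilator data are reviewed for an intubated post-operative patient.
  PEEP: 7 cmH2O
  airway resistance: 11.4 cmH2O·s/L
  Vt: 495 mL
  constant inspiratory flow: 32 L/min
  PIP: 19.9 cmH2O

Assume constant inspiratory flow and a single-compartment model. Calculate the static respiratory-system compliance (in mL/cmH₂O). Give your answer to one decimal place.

Flow: 32 L/min ÷ 60 = 0.5333 L/s.
Equation of motion (constant flow): PIP = Vt/C + R·V̇ + PEEP.
Vt/C = PIP − R·V̇ − PEEP = 19.9 − 11.4×0.5333 − 7 = 19.9 − 6.08 − 7 = 6.82 cmH2O.
C = Vt / 6.82 = 495 / 6.82 = 72.581 mL/cmH2O.

72.6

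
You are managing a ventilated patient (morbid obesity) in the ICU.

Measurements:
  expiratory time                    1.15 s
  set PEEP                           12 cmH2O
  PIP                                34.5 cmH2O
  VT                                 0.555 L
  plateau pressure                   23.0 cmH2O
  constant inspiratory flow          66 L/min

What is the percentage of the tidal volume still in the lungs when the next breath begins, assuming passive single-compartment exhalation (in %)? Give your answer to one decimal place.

Flow: 66 L/min ÷ 60 = 1.1 L/s.
R = (PIP − Pplat)/V̇ = (34.5 − 23.0) / 1.1 = 11.5/1.1 = 10.455 cmH2O·s/L.
C = Vt/(Pplat − PEEP) = 555.0 / (23.0 − 12) = 555.0/11.0 = 50.455 mL/cmH2O.
τ = R × C = 10.455 × 0.05046 L/cmH2O = 0.5276 s.
Fraction remaining at end-expiration = e^(−Te/τ) = e^(−1.15/0.5276) = 0.1131 → 11.31%.

11.3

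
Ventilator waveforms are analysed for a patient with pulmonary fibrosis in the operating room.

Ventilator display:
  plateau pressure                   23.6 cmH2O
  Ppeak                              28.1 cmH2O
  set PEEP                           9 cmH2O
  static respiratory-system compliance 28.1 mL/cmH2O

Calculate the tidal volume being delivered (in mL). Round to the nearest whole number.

410

Vt = Cstat × (Pplat − PEEP) = 28.1 × (23.6 − 9) = 28.1 × 14.6 = 410.26 mL.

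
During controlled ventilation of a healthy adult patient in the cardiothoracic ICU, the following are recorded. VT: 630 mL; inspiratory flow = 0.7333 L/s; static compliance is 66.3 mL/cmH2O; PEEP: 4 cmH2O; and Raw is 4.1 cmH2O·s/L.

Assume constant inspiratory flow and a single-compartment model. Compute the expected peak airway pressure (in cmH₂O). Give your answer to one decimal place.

16.5

Equation of motion (constant flow): PIP = Vt/C + R·V̇ + PEEP.
PIP = 630/66.3 + 4.1×0.7333 + 4 = 9.502 + 3.007 + 4 = 16.509 cmH2O.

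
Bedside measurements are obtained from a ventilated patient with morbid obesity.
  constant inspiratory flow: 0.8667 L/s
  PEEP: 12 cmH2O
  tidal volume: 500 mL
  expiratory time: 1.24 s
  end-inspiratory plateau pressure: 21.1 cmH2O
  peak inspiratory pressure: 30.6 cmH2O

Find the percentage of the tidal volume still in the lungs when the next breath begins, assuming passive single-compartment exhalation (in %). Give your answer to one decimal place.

R = (PIP − Pplat)/V̇ = (30.6 − 21.1) / 0.8667 = 9.5/0.8667 = 10.961 cmH2O·s/L.
C = Vt/(Pplat − PEEP) = 500.0 / (21.1 − 12) = 500.0/9.1 = 54.945 mL/cmH2O.
τ = R × C = 10.961 × 0.05495 L/cmH2O = 0.6023 s.
Fraction remaining at end-expiration = e^(−Te/τ) = e^(−1.24/0.6023) = 0.1276 → 12.76%.

12.8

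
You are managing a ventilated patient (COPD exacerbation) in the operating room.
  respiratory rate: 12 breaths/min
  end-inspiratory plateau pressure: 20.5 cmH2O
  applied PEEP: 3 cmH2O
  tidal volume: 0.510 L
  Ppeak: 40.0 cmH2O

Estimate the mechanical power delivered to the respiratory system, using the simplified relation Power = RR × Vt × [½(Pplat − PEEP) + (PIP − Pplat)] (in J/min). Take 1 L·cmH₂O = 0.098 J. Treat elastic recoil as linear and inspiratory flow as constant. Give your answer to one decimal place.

Per-breath work = Vt × [½(Pplat−PEEP) + (PIP−Pplat)] = 0.510 × [0.5×17.5 + 19.5] = 0.510 × 28.25 = 14.408 L·cmH2O.
Power = 12 × 14.408 = 172.9 L·cmH2O/min.
× 0.098 J/(L·cmH2O) → 16.944 J/min.

16.9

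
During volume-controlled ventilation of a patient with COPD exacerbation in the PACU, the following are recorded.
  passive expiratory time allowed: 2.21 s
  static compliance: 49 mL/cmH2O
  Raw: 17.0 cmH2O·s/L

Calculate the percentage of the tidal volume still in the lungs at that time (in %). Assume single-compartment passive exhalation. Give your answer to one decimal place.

7.0

τ = R × C = 17.0 × 49 mL/cmH2O = 17.0 × 0.049 L/cmH2O = 0.833 s.
Passive exhalation: V(t)/V₀ = e^(−t/τ) = e^(−2.21/0.833) = 0.07044.
Fraction remaining = 0.07044 → 7.044%.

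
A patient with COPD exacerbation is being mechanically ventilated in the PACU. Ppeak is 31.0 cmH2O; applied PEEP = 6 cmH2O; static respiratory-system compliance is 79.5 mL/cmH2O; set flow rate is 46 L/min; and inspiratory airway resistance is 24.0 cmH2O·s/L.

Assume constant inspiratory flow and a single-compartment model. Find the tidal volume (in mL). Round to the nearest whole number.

Flow: 46 L/min ÷ 60 = 0.7667 L/s.
Equation of motion (constant flow): PIP = Vt/C + R·V̇ + PEEP.
Vt/C = PIP − R·V̇ − PEEP = 31.0 − 18.401 − 6 = 6.599 cmH2O.
Vt = C × 6.599 = 79.5 × 6.599 = 524.62 mL.

525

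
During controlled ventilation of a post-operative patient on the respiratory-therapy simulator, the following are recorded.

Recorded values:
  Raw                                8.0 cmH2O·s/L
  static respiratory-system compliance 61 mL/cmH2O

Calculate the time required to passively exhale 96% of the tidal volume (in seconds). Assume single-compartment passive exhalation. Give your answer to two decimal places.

1.57

τ = R × C = 8.0 × 61 mL/cmH2O = 8.0 × 0.061 L/cmH2O = 0.488 s.
Exhaled fraction f = 1 − e^(−t/τ) → t = −τ·ln(1 − f) = −0.488·ln(0.04) = 1.571 s.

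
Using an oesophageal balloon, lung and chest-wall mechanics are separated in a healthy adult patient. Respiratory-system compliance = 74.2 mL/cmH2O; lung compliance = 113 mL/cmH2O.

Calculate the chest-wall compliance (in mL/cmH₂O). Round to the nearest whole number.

1/Ccw = 1/Crs − 1/CL.
1/Ccw = 1/74.2 − 1/113 = 0.004628.
Ccw = 216.08 mL/cmH2O.

216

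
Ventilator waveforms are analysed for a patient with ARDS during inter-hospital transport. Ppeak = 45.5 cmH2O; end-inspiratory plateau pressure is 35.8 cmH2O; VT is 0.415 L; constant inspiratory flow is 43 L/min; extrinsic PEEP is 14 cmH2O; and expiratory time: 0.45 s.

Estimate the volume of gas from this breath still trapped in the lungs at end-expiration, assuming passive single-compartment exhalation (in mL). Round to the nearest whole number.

Flow: 43 L/min ÷ 60 = 0.7167 L/s.
R = (PIP − Pplat)/V̇ = (45.5 − 35.8) / 0.7167 = 9.7/0.7167 = 13.534 cmH2O·s/L.
C = Vt/(Pplat − PEEP) = 415.0 / (35.8 − 14) = 415.0/21.8 = 19.037 mL/cmH2O.
τ = R × C = 13.534 × 0.01904 L/cmH2O = 0.2577 s.
Fraction remaining = e^(−Te/τ) = e^(−0.45/0.2577) = 0.1744.
Trapped volume = 415.0 × 0.1744 = 72.376 mL.

72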